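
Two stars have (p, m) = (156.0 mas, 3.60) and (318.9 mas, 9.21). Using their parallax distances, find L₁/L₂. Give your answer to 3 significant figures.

L₁/L₂ = 733

d₁ = 1/p₁ = 1/0.1560″ = 6.4103 pc; d₂ = 1/p₂ = 1/0.3189″ = 3.1358 pc.
M₁ = m₁ − 5 log₁₀ d₁ + 5 = 3.60 − 4.0344 + 5 = 4.5656.
M₂ = 9.21 − 2.4817 + 5 = 11.7283.
L₁/L₂ = 10^(0.4(M₂ − M₁)) = 10^(0.4 × 7.1627) = 10^2.86508 = 732.96.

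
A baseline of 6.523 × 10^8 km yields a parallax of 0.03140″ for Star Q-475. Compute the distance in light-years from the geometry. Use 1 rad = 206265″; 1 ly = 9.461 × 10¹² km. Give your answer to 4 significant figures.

θ = 0.03140″ = 0.03140/206265 = 1.5223 × 10^-7 rad.
d = B/θ = (6.523 × 10^8) / (1.5223 × 10^-7) = 4.2850 × 10^15 km = (4.2850 × 10^15) / (9.461 × 10^12) ly = 452.91 ly.

452.9 ly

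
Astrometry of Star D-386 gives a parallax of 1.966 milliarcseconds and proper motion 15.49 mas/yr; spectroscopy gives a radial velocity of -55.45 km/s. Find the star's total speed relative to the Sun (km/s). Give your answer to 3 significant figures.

66.9 km/s

d = 1/p = 1/0.001966″ = 508.65 pc.
μ = 15.49 mas/yr = 0.01549 ″/yr.
v_t = 4.740 μ d = 4.740 × 0.01549 × 508.65 = 37.346 km/s.
v = √(v_r² + v_t²) = √((-55.45)² + 37.346²) = √4469.43 = 66.854 km/s.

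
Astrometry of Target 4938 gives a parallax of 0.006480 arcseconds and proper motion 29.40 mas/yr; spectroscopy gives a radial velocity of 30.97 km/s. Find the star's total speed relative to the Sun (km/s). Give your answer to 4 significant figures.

37.70 km/s

d = 1/p = 1/0.006480″ = 154.32 pc.
μ = 29.40 mas/yr = 0.02940 ″/yr.
v_t = 4.740 μ d = 4.740 × 0.02940 × 154.32 = 21.505 km/s.
v = √(v_r² + v_t²) = √(30.97² + 21.505²) = √1421.61 = 37.704 km/s.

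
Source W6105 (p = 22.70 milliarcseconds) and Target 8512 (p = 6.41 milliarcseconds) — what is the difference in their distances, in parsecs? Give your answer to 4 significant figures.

d_A = 1/0.02270″ = 44.053 pc; d_B = 1/0.006410″ = 156.01 pc.
|d_B − d_A| = |156.01 − 44.053| = 111.96 pc.

112.0 pc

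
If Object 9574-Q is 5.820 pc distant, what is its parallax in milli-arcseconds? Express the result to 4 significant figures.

171.8 mas

p = 1/d = 1/5.82 = 0.17182 arcsec.
= 0.17182 × 1000 = 171.82 mas.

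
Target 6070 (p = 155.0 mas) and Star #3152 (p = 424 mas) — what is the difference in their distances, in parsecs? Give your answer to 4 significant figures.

4.093 pc

d_A = 1/0.1550″ = 6.4516 pc; d_B = 1/0.4240″ = 2.3585 pc.
|d_B − d_A| = |2.3585 − 6.4516| = 4.0931 pc.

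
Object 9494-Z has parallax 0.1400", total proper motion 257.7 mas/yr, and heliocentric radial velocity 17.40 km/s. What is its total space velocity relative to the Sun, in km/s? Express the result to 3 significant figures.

d = 1/p = 1/0.1400″ = 7.1429 pc.
μ = 257.7 mas/yr = 0.2577 ″/yr.
v_t = 4.740 μ d = 4.740 × 0.2577 × 7.1429 = 8.725 km/s.
v = √(v_r² + v_t²) = √(17.40² + 8.725²) = √378.886 = 19.465 km/s.

19.5 km/s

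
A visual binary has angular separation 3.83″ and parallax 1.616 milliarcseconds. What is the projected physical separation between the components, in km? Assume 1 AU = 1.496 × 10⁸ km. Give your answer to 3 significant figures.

3.55 × 10^11 km

d = 1/p = 1/0.001616″ = 618.81 pc.
At distance d (pc), an angle of θ arcsec spans θ·d AU: s = 3.83 × 618.81 = 2370 AU.
= 2370 × 1.496 × 10⁸ km = 3.5455 × 10^11 km.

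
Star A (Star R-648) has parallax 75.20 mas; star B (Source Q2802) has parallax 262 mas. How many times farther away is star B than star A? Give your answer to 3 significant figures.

0.287

Since d = 1/p, d_B/d_A = p_A/p_B.
= 75.20 / 262 = 0.28702.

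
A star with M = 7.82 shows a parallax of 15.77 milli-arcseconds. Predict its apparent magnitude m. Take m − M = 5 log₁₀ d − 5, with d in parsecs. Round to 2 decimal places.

m = 11.83

d = 1/p = 1/0.01577″ = 63.412 pc.
m − M = 5 log₁₀ d − 5 = 5 log₁₀(63.412) − 5 = 9.0109 − 5 = 4.0109.
m = M + (m − M) = 7.82 + 4.0109 = 11.83.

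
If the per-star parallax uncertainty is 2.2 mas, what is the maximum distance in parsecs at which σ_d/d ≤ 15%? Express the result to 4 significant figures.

σ_d/d = σ_p/p, so the condition is σ_p/p ≤ 0.15, i.e. p ≥ σ_p/0.15.
p_min = 2.2/0.15 = 14.667 mas = 0.014667 arcsec.
d_max = 1/p_min = 1/0.014667 = 68.18 pc.

68.18 pc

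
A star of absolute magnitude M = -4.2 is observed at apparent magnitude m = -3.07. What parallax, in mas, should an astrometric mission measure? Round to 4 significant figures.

59.43 mas

m − M = -3.07 − (-4.2) = 1.13.
d = 10^((m−M)/5 + 1) = 10^1.226 = 16.827 pc.
p = 1/d = 1/16.827 = 0.059428 arcsec = 59.428 mas.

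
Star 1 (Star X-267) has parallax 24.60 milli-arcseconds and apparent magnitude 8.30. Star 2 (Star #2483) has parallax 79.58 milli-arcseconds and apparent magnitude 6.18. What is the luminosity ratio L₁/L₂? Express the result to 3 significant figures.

d₁ = 1/p₁ = 1/0.02460″ = 40.65 pc; d₂ = 1/p₂ = 1/0.07958″ = 12.566 pc.
M₁ = m₁ − 5 log₁₀ d₁ + 5 = 8.30 − 8.0453 + 5 = 5.2547.
M₂ = 6.18 − 5.4960 + 5 = 5.6840.
L₁/L₂ = 10^(0.4(M₂ − M₁)) = 10^(0.4 × 0.4293) = 10^0.17172 = 1.485.

L₁/L₂ = 1.49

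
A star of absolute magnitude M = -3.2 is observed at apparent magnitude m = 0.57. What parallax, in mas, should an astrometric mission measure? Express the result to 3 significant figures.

17.6 mas

m − M = 0.57 − (-3.2) = 3.77.
d = 10^((m−M)/5 + 1) = 10^1.754 = 56.754 pc.
p = 1/d = 1/56.754 = 0.01762 arcsec = 17.62 mas.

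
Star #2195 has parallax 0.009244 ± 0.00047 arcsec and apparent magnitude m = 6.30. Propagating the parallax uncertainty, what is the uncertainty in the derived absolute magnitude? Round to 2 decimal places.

σ_M = 0.11 mag

M = m − 5 log₁₀ d + 5 = m + 5 log₁₀ p + 5, so ∂M/∂p = 5/(p ln 10).
σ_M = (5/ln 10) · (σ_p/p) = 2.1715 × 0.00047/0.009244 = 2.1715 × 0.050844 = 0.11041.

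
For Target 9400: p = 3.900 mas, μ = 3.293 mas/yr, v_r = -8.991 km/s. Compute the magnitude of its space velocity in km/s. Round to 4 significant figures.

9.842 km/s

d = 1/p = 1/0.003900″ = 256.41 pc.
μ = 3.293 mas/yr = 0.003293 ″/yr.
v_t = 4.740 μ d = 4.740 × 0.003293 × 256.41 = 4.0023 km/s.
v = √(v_r² + v_t²) = √((-8.991)² + 4.0023²) = √96.8565 = 9.8416 km/s.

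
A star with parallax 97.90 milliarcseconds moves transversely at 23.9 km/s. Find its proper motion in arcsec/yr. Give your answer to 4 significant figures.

0.4936 arcsec/yr

d = 1/p = 1/0.09790″ = 10.215 pc.
μ = v_t / (4.74 d) = 23.9 / (4.74 × 10.215) = 23.9 / 48.419 = 0.49361 ″/yr.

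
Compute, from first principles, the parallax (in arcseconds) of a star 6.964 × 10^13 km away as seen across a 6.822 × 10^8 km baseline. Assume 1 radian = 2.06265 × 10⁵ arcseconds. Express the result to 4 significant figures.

θ ≈ B/d = (6.822 × 10^8) / (6.964 × 10^13) = 9.7961 × 10^-6 rad.
In arcseconds: 9.7961 × 10^-6 × 206265 = 2.0206″.

2.021 arcsec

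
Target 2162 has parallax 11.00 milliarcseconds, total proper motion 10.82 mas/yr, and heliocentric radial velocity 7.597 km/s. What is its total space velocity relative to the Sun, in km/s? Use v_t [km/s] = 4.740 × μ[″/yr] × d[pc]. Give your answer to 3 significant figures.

8.91 km/s

d = 1/p = 1/0.01100″ = 90.909 pc.
μ = 10.82 mas/yr = 0.01082 ″/yr.
v_t = 4.740 μ d = 4.740 × 0.01082 × 90.909 = 4.6624 km/s.
v = √(v_r² + v_t²) = √(7.597² + 4.6624²) = √79.4524 = 8.9136 km/s.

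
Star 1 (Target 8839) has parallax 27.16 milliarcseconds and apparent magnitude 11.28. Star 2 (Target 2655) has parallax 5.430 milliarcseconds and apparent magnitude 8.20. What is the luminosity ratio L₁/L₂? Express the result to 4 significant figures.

L₁/L₂ = 0.002343

d₁ = 1/p₁ = 1/0.02716″ = 36.819 pc; d₂ = 1/p₂ = 1/0.005430″ = 184.16 pc.
M₁ = m₁ − 5 log₁₀ d₁ + 5 = 11.28 − 7.8304 + 5 = 8.4496.
M₂ = 8.20 − 11.3260 + 5 = 1.8740.
L₁/L₂ = 10^(0.4(M₂ − M₁)) = 10^(0.4 × (-6.5756)) = 10^(-2.63024) = 0.0023429.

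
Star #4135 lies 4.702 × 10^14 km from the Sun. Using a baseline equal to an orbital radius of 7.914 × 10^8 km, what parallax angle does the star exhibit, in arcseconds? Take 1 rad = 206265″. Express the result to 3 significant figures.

θ ≈ B/d = (7.914 × 10^8) / (4.702 × 10^14) = 1.6831 × 10^-6 rad.
In arcseconds: 1.6831 × 10^-6 × 206265 = 0.34716″.

0.347 arcsec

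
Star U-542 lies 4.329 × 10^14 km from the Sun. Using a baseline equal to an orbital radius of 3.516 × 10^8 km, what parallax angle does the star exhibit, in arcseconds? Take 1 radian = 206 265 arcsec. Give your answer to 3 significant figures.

θ ≈ B/d = (3.516 × 10^8) / (4.329 × 10^14) = 8.1220 × 10^-7 rad.
In arcseconds: 8.1220 × 10^-7 × 206265 = 0.16753″.

0.168 arcsec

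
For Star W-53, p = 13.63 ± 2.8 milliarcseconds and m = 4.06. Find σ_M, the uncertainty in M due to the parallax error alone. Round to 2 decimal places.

M = m − 5 log₁₀ d + 5 = m + 5 log₁₀ p + 5, so ∂M/∂p = 5/(p ln 10).
σ_M = (5/ln 10) · (σ_p/p) = 2.1715 × 2.8/13.63 = 2.1715 × 0.20543 = 0.44609.

σ_M = 0.45 mag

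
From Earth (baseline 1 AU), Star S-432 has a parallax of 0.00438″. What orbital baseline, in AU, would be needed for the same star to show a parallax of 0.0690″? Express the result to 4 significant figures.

15.75 AU

Parallax scales linearly with baseline: p ∝ B, so B = p_target / p_Earth × 1 AU.
B = 0.0690 / 0.00438 = 15.753 AU.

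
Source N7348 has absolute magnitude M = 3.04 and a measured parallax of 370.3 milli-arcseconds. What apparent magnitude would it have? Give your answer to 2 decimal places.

d = 1/p = 1/0.3703″ = 2.7005 pc.
m − M = 5 log₁₀ d − 5 = 5 log₁₀(2.7005) − 5 = 2.1572 − 5 = -2.8428.
m = M + (m − M) = 3.04 + (-2.8428) = 0.20.

m = 0.20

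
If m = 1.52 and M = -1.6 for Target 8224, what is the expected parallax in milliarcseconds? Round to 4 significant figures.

23.77 mas

m − M = 1.52 − (-1.6) = 3.12.
d = 10^((m−M)/5 + 1) = 10^1.624 = 42.073 pc.
p = 1/d = 1/42.073 = 0.023768 arcsec = 23.768 mas.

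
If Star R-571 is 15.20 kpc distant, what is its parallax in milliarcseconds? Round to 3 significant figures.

d = 15.20 kpc = 15200 pc.
p = 1/d = 1/15200 = 0.000065789 arcsec.
= 0.000065789 × 1000 = 0.065789 mas.

0.0658 mas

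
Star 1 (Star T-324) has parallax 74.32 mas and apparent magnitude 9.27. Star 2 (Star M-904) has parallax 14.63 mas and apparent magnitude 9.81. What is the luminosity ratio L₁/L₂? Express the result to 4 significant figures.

L₁/L₂ = 0.06372

d₁ = 1/p₁ = 1/0.07432″ = 13.455 pc; d₂ = 1/p₂ = 1/0.01463″ = 68.353 pc.
M₁ = m₁ − 5 log₁₀ d₁ + 5 = 9.27 − 5.6444 + 5 = 8.6256.
M₂ = 9.81 − 9.1738 + 5 = 5.6362.
L₁/L₂ = 10^(0.4(M₂ − M₁)) = 10^(0.4 × (-2.9894)) = 10^(-1.19576) = 0.063715.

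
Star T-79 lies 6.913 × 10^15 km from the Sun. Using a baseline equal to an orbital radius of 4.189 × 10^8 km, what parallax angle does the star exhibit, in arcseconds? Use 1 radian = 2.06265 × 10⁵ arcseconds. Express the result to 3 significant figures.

0.0125 arcsec

θ ≈ B/d = (4.189 × 10^8) / (6.913 × 10^15) = 6.0596 × 10^-8 rad.
In arcseconds: 6.0596 × 10^-8 × 206265 = 0.012499″.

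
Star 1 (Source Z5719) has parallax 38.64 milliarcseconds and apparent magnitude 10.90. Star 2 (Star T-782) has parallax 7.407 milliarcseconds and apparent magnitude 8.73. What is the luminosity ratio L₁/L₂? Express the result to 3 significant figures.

L₁/L₂ = 0.00498

d₁ = 1/p₁ = 1/0.03864″ = 25.88 pc; d₂ = 1/p₂ = 1/0.007407″ = 135.01 pc.
M₁ = m₁ − 5 log₁₀ d₁ + 5 = 10.90 − 7.0648 + 5 = 8.8352.
M₂ = 8.73 − 10.6518 + 5 = 3.0782.
L₁/L₂ = 10^(0.4(M₂ − M₁)) = 10^(0.4 × (-5.7570)) = 10^(-2.30280) = 0.0049797.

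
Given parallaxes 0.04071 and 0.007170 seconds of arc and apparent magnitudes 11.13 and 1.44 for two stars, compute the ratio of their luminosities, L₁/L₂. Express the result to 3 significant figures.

L₁/L₂ = 4.13 × 10^-6

d₁ = 1/p₁ = 1/0.04071″ = 24.564 pc; d₂ = 1/p₂ = 1/0.007170″ = 139.47 pc.
M₁ = m₁ − 5 log₁₀ d₁ + 5 = 11.13 − 6.9515 + 5 = 9.1785.
M₂ = 1.44 − 10.7224 + 5 = -4.2824.
L₁/L₂ = 10^(0.4(M₂ − M₁)) = 10^(0.4 × (-13.4609)) = 10^(-5.38436) = 0.0000041271.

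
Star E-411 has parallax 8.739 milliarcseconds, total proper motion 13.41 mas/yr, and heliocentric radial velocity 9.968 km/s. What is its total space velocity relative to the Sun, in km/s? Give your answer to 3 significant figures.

12.3 km/s

d = 1/p = 1/0.008739″ = 114.43 pc.
μ = 13.41 mas/yr = 0.01341 ″/yr.
v_t = 4.740 μ d = 4.740 × 0.01341 × 114.43 = 7.2736 km/s.
v = √(v_r² + v_t²) = √(9.968² + 7.2736²) = √152.266 = 12.34 km/s.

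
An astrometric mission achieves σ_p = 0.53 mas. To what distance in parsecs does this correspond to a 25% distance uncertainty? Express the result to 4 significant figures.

471.7 pc

σ_d/d = σ_p/p, so the condition is σ_p/p ≤ 0.25, i.e. p ≥ σ_p/0.25.
p_min = 0.53/0.25 = 2.12 mas = 0.00212 arcsec.
d_max = 1/p_min = 1/0.00212 = 471.7 pc.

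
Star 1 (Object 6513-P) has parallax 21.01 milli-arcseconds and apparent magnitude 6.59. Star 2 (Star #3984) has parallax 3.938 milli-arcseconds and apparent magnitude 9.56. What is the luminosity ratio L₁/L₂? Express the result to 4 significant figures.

d₁ = 1/p₁ = 1/0.02101″ = 47.596 pc; d₂ = 1/p₂ = 1/0.003938″ = 253.94 pc.
M₁ = m₁ − 5 log₁₀ d₁ + 5 = 6.59 − 8.3879 + 5 = 3.2021.
M₂ = 9.56 − 12.0237 + 5 = 2.5363.
L₁/L₂ = 10^(0.4(M₂ − M₁)) = 10^(0.4 × (-0.6658)) = 10^(-0.26632) = 0.5416.

L₁/L₂ = 0.5416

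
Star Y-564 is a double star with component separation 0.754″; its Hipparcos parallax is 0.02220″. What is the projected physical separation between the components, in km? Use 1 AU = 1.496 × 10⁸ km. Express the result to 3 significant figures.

5.08 × 10^9 km

d = 1/p = 1/0.02220″ = 45.045 pc.
At distance d (pc), an angle of θ arcsec spans θ·d AU: s = 0.754 × 45.045 = 33.964 AU.
= 33.964 × 1.496 × 10⁸ km = 5.0810 × 10^9 km.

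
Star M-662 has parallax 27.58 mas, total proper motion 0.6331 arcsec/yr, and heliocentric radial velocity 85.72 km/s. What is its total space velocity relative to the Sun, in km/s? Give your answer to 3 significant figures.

139 km/s

d = 1/p = 1/0.02758″ = 36.258 pc.
v_t = 4.740 μ d = 4.740 × 0.6331 × 36.258 = 108.81 km/s.
v = √(v_r² + v_t²) = √(85.72² + 108.81²) = √19187.5 = 138.52 km/s.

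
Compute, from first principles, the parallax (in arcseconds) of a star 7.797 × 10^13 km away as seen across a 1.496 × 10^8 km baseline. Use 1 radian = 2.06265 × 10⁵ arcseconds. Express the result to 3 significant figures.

0.396 arcsec

θ ≈ B/d = (1.496 × 10^8) / (7.797 × 10^13) = 1.9187 × 10^-6 rad.
In arcseconds: 1.9187 × 10^-6 × 206265 = 0.39576″.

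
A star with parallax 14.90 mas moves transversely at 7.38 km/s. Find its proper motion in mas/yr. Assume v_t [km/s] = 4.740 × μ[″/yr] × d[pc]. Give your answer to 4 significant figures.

23.20 mas/yr

d = 1/p = 1/0.01490″ = 67.114 pc.
μ = v_t / (4.74 d) = 7.38 / (4.74 × 67.114) = 7.38 / 318.12 = 0.023199 ″/yr = 23.199 mas/yr.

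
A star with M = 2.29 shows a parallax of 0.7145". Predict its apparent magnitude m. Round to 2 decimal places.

m = -1.98

d = 1/p = 1/0.7145″ = 1.3996 pc.
m − M = 5 log₁₀ d − 5 = 5 log₁₀(1.3996) − 5 = 0.7300 − 5 = -4.2700.
m = M + (m − M) = 2.29 + (-4.2700) = -1.98.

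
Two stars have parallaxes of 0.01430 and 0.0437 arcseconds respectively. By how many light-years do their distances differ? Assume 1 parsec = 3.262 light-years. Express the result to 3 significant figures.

d_A = 1/0.01430″ = 69.93 pc; d_B = 1/0.04370″ = 22.883 pc.
|d_B − d_A| = |22.883 − 69.93| = 47.047 pc = 47.047 × 3.262 ly = 153.47 ly.

153 ly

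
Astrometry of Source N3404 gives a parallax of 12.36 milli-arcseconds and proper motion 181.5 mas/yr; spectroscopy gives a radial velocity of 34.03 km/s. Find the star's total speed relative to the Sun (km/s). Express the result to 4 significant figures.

77.48 km/s

d = 1/p = 1/0.01236″ = 80.906 pc.
μ = 181.5 mas/yr = 0.1815 ″/yr.
v_t = 4.740 μ d = 4.740 × 0.1815 × 80.906 = 69.604 km/s.
v = √(v_r² + v_t²) = √(34.03² + 69.604²) = √6002.76 = 77.477 km/s.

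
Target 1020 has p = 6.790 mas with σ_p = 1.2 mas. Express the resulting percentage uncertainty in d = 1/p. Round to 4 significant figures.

For d = 1/p, |σ_d/d| = |σ_p/p|.
σ_p/p = 1.2 / 6.790 = 0.17673 = 17.673%.

17.67%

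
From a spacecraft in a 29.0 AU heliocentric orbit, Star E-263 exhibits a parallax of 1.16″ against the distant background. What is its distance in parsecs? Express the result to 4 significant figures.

With baseline B (in AU) and parallax p (in arcsec), d = B/p parsecs.
d = 29.0 / 1.16 = 25 pc.

25.00 pc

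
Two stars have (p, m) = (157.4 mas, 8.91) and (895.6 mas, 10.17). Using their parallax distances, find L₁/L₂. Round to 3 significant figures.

L₁/L₂ = 103

d₁ = 1/p₁ = 1/0.1574″ = 6.3532 pc; d₂ = 1/p₂ = 1/0.8956″ = 1.1166 pc.
M₁ = m₁ − 5 log₁₀ d₁ + 5 = 8.91 − 4.0150 + 5 = 9.8950.
M₂ = 10.17 − 0.2395 + 5 = 14.9305.
L₁/L₂ = 10^(0.4(M₂ − M₁)) = 10^(0.4 × 5.0355) = 10^2.01420 = 103.32.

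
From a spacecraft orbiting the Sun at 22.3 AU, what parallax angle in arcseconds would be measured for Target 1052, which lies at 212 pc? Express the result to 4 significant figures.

p (arcsec) = B (AU) / d (pc).
p = 22.3 / 212 = 0.10519 arcsec.

0.1052 arcsec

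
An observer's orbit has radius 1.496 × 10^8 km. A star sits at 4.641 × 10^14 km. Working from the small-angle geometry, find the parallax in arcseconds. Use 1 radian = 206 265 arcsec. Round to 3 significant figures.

θ ≈ B/d = (1.496 × 10^8) / (4.641 × 10^14) = 3.2234 × 10^-7 rad.
In arcseconds: 3.2234 × 10^-7 × 206265 = 0.066487″.

0.0665 arcsec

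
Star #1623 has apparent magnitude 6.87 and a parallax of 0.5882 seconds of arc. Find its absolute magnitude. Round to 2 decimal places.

M = 10.72

d = 1/p = 1/0.5882″ = 1.7001 pc.
m − M = 5 log₁₀(1.7001) − 5 = 1.1524 − 5 = -3.8476.
M = m − (m − M) = 6.87 − (-3.8476) = 10.72.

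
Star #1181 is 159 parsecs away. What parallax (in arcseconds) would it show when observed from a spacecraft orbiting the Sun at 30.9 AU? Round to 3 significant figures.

p (arcsec) = B (AU) / d (pc).
p = 30.9 / 159 = 0.19434 arcsec.

0.194 arcsec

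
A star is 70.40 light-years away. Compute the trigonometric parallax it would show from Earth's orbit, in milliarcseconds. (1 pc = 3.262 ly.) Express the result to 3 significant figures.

46.3 mas

d = 70.40 ly ÷ 3.262 = 21.582 pc.
p = 1/d = 1/21.582 = 0.046335 arcsec.
= 0.046335 × 1000 = 46.335 mas.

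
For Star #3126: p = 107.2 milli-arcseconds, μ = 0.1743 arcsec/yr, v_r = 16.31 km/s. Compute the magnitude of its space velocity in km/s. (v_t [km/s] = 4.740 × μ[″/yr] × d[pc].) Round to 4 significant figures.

d = 1/p = 1/0.1072″ = 9.3284 pc.
v_t = 4.740 μ d = 4.740 × 0.1743 × 9.3284 = 7.707 km/s.
v = √(v_r² + v_t²) = √(16.31² + 7.707²) = √325.414 = 18.039 km/s.

18.04 km/s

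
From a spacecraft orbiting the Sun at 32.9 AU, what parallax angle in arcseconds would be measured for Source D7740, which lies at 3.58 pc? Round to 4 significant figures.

p (arcsec) = B (AU) / d (pc).
p = 32.9 / 3.58 = 9.1899 arcsec.

9.190 arcsec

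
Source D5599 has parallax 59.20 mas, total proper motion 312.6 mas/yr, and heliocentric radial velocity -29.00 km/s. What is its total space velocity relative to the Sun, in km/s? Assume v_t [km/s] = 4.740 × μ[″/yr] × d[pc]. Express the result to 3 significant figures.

d = 1/p = 1/0.05920″ = 16.892 pc.
μ = 312.6 mas/yr = 0.3126 ″/yr.
v_t = 4.740 μ d = 4.740 × 0.3126 × 16.892 = 25.029 km/s.
v = √(v_r² + v_t²) = √((-29.00)² + 25.029²) = √1467.45 = 38.307 km/s.

38.3 km/s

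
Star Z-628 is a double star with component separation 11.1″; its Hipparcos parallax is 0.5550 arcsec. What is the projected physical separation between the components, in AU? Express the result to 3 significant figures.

d = 1/p = 1/0.5550″ = 1.8018 pc.
At distance d (pc), an angle of θ arcsec spans θ·d AU: s = 11.1 × 1.8018 = 20 AU.

20.0 AU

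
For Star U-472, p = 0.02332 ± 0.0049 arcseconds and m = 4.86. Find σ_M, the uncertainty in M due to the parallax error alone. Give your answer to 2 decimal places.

M = m − 5 log₁₀ d + 5 = m + 5 log₁₀ p + 5, so ∂M/∂p = 5/(p ln 10).
σ_M = (5/ln 10) · (σ_p/p) = 2.1715 × 0.0049/0.02332 = 2.1715 × 0.21012 = 0.45628.

σ_M = 0.46 mag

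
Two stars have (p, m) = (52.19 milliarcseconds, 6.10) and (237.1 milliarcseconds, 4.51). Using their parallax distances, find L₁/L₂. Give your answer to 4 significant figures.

d₁ = 1/p₁ = 1/0.05219″ = 19.161 pc; d₂ = 1/p₂ = 1/0.2371″ = 4.2176 pc.
M₁ = m₁ − 5 log₁₀ d₁ + 5 = 6.10 − 6.4121 + 5 = 4.6879.
M₂ = 4.51 − 3.1253 + 5 = 6.3847.
L₁/L₂ = 10^(0.4(M₂ − M₁)) = 10^(0.4 × 1.6968) = 10^0.67872 = 4.7722.

L₁/L₂ = 4.772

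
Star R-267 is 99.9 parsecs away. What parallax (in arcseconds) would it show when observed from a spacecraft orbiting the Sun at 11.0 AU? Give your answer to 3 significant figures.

p (arcsec) = B (AU) / d (pc).
p = 11.0 / 99.9 = 0.11011 arcsec.

0.110 arcsec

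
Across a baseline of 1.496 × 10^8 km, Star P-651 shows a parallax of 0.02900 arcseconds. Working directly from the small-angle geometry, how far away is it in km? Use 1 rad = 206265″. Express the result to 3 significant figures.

θ = 0.02900″ = 0.02900/206265 = 1.4060 × 10^-7 rad.
d = B/θ = (1.496 × 10^8) / (1.4060 × 10^-7) = 1.0640 × 10^15 km.

1.06 × 10^15 km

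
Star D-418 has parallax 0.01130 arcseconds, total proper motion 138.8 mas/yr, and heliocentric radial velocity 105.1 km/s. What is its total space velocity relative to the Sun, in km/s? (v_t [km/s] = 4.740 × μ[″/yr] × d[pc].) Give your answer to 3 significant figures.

d = 1/p = 1/0.01130″ = 88.496 pc.
μ = 138.8 mas/yr = 0.1388 ″/yr.
v_t = 4.740 μ d = 4.740 × 0.1388 × 88.496 = 58.223 km/s.
v = √(v_r² + v_t²) = √(105.1² + 58.223²) = √14435.9 = 120.15 km/s.

120 km/s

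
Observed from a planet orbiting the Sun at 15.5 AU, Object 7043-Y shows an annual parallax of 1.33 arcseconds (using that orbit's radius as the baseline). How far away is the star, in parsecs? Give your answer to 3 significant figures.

11.7 pc

With baseline B (in AU) and parallax p (in arcsec), d = B/p parsecs.
d = 15.5 / 1.33 = 11.654 pc.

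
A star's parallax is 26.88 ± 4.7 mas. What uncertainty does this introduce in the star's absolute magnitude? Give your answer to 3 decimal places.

σ_M = 0.380 mag

M = m − 5 log₁₀ d + 5 = m + 5 log₁₀ p + 5, so ∂M/∂p = 5/(p ln 10).
σ_M = (5/ln 10) · (σ_p/p) = 2.1715 × 4.7/26.88 = 2.1715 × 0.17485 = 0.37969.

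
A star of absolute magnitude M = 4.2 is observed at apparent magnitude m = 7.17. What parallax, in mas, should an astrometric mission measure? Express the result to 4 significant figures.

25.47 mas

m − M = 7.17 − 4.2 = 2.97.
d = 10^((m−M)/5 + 1) = 10^1.594 = 39.264 pc.
p = 1/d = 1/39.264 = 0.025469 arcsec = 25.469 mas.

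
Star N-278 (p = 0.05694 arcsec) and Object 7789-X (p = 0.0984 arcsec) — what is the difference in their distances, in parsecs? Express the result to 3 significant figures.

d_A = 1/0.05694″ = 17.562 pc; d_B = 1/0.09840″ = 10.163 pc.
|d_B − d_A| = |10.163 − 17.562| = 7.399 pc.

7.40 pc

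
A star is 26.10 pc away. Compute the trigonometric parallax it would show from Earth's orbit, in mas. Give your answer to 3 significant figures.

38.3 mas

p = 1/d = 1/26.1 = 0.038314 arcsec.
= 0.038314 × 1000 = 38.314 mas.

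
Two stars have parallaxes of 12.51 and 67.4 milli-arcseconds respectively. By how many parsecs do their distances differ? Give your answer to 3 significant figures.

65.1 pc

d_A = 1/0.01251″ = 79.936 pc; d_B = 1/0.06740″ = 14.837 pc.
|d_B − d_A| = |14.837 − 79.936| = 65.099 pc.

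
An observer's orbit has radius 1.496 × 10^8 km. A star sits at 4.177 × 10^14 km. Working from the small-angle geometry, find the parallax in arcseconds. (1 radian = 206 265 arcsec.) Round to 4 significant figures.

0.07387 arcsec

θ ≈ B/d = (1.496 × 10^8) / (4.177 × 10^14) = 3.5815 × 10^-7 rad.
In arcseconds: 3.5815 × 10^-7 × 206265 = 0.073874″.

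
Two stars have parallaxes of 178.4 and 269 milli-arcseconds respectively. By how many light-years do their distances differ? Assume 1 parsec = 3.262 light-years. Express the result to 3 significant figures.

d_A = 1/0.1784″ = 5.6054 pc; d_B = 1/0.2690″ = 3.7175 pc.
|d_B − d_A| = |3.7175 − 5.6054| = 1.8879 pc = 1.8879 × 3.262 ly = 6.1583 ly.

6.16 ly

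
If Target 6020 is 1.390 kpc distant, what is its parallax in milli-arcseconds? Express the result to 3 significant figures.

0.719 mas

d = 1.390 kpc = 1390 pc.
p = 1/d = 1/1390 = 0.00071942 arcsec.
= 0.00071942 × 1000 = 0.71942 mas.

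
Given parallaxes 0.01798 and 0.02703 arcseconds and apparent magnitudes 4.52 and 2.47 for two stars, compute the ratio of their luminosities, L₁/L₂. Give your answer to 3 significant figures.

d₁ = 1/p₁ = 1/0.01798″ = 55.617 pc; d₂ = 1/p₂ = 1/0.02703″ = 36.996 pc.
M₁ = m₁ − 5 log₁₀ d₁ + 5 = 4.52 − 8.7260 + 5 = 0.7940.
M₂ = 2.47 − 7.8408 + 5 = -0.3708.
L₁/L₂ = 10^(0.4(M₂ − M₁)) = 10^(0.4 × (-1.1648)) = 10^(-0.46592) = 0.34204.

L₁/L₂ = 0.342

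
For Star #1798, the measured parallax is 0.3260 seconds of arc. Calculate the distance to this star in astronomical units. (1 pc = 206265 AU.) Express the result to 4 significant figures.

632700 AU

d = 1/p = 1/0.3260 = 3.0675 pc.
In AU: 3.0675 × 206265 = 6.3272 × 10^5 AU.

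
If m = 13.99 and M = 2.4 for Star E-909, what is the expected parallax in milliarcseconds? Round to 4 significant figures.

0.4808 mas

m − M = 13.99 − 2.4 = 11.59.
d = 10^((m−M)/5 + 1) = 10^3.318 = 2079.7 pc.
p = 1/d = 1/2079.7 = 0.00048084 arcsec = 0.48084 mas.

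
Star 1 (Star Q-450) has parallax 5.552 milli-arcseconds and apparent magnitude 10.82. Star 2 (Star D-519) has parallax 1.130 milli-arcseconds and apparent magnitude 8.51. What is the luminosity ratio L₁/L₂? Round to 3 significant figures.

d₁ = 1/p₁ = 1/0.005552″ = 180.12 pc; d₂ = 1/p₂ = 1/0.001130″ = 884.96 pc.
M₁ = m₁ − 5 log₁₀ d₁ + 5 = 10.82 − 11.2778 + 5 = 4.5422.
M₂ = 8.51 − 14.7346 + 5 = -1.2246.
L₁/L₂ = 10^(0.4(M₂ − M₁)) = 10^(0.4 × (-5.7668)) = 10^(-2.30672) = 0.0049349.

L₁/L₂ = 0.00493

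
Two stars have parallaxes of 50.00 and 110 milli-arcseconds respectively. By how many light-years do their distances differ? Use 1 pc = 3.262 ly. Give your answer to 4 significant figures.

35.59 ly

d_A = 1/0.05000″ = 20 pc; d_B = 1/0.1100″ = 9.0909 pc.
|d_B − d_A| = |9.0909 − 20| = 10.909 pc = 10.909 × 3.262 ly = 35.585 ly.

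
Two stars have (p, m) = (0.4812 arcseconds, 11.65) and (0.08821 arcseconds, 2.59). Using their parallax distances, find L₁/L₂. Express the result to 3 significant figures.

d₁ = 1/p₁ = 1/0.4812″ = 2.0781 pc; d₂ = 1/p₂ = 1/0.08821″ = 11.337 pc.
M₁ = m₁ − 5 log₁₀ d₁ + 5 = 11.65 − 1.5883 + 5 = 15.0617.
M₂ = 2.59 − 5.2725 + 5 = 2.3175.
L₁/L₂ = 10^(0.4(M₂ − M₁)) = 10^(0.4 × (-12.7442)) = 10^(-5.09768) = 0.0000079858.

L₁/L₂ = 7.99 × 10^-6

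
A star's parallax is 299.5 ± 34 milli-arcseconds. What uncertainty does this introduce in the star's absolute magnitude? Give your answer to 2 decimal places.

M = m − 5 log₁₀ d + 5 = m + 5 log₁₀ p + 5, so ∂M/∂p = 5/(p ln 10).
σ_M = (5/ln 10) · (σ_p/p) = 2.1715 × 34/299.5 = 2.1715 × 0.11352 = 0.24651.

σ_M = 0.25 mag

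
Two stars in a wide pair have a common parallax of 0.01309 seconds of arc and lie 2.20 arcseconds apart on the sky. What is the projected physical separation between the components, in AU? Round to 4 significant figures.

d = 1/p = 1/0.01309″ = 76.394 pc.
At distance d (pc), an angle of θ arcsec spans θ·d AU: s = 2.20 × 76.394 = 168.07 AU.

168.1 AU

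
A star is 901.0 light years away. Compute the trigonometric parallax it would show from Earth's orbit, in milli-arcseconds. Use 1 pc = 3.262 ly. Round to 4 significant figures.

d = 901.0 ly ÷ 3.262 = 276.21 pc.
p = 1/d = 1/276.21 = 0.0036204 arcsec.
= 0.0036204 × 1000 = 3.6204 mas.

3.620 mas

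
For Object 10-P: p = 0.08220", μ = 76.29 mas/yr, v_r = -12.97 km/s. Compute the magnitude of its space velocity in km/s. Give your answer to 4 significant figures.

13.70 km/s

d = 1/p = 1/0.08220″ = 12.165 pc.
μ = 76.29 mas/yr = 0.07629 ″/yr.
v_t = 4.740 μ d = 4.740 × 0.07629 × 12.165 = 4.399 km/s.
v = √(v_r² + v_t²) = √((-12.97)² + 4.399²) = √187.572 = 13.696 km/s.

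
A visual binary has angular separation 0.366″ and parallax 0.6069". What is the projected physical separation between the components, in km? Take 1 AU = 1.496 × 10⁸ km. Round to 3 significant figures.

9.02 × 10^7 km

d = 1/p = 1/0.6069″ = 1.6477 pc.
At distance d (pc), an angle of θ arcsec spans θ·d AU: s = 0.366 × 1.6477 = 0.60306 AU.
= 0.60306 × 1.496 × 10⁸ km = 9.0218 × 10^7 km.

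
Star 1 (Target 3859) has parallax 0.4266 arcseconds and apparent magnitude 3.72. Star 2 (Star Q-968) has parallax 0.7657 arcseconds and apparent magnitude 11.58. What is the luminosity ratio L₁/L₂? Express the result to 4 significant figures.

d₁ = 1/p₁ = 1/0.4266″ = 2.3441 pc; d₂ = 1/p₂ = 1/0.7657″ = 1.306 pc.
M₁ = m₁ − 5 log₁₀ d₁ + 5 = 3.72 − 1.8499 + 5 = 6.8701.
M₂ = 11.58 − 0.5797 + 5 = 16.0003.
L₁/L₂ = 10^(0.4(M₂ − M₁)) = 10^(0.4 × 9.1302) = 10^3.65208 = 4488.3.

L₁/L₂ = 4488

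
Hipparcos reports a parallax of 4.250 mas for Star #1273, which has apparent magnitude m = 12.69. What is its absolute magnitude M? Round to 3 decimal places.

M = 5.832

d = 1/p = 1/0.004250″ = 235.29 pc.
m − M = 5 log₁₀(235.29) − 5 = 11.8580 − 5 = 6.8580.
M = m − (m − M) = 12.69 − 6.8580 = 5.832.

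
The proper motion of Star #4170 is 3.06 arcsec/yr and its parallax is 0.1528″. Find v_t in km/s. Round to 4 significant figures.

94.92 km/s

d = 1/p = 1/0.1528″ = 6.5445 pc.
v_t = 4.74 × μ × d = 4.74 × 3.06 × 6.5445 = 94.924 km/s.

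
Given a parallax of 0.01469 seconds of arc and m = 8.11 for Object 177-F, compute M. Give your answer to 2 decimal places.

d = 1/p = 1/0.01469″ = 68.074 pc.
m − M = 5 log₁₀(68.074) − 5 = 9.1649 − 5 = 4.1649.
M = m − (m − M) = 8.11 − 4.1649 = 3.95.

M = 3.95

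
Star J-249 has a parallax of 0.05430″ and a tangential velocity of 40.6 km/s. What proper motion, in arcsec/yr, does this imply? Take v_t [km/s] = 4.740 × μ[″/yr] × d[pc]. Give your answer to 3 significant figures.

d = 1/p = 1/0.05430″ = 18.416 pc.
μ = v_t / (4.74 d) = 40.6 / (4.74 × 18.416) = 40.6 / 87.292 = 0.46511 ″/yr.

0.465 arcsec/yr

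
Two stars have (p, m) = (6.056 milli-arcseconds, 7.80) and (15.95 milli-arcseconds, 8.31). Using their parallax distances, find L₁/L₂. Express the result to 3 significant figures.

L₁/L₂ = 11.1

d₁ = 1/p₁ = 1/0.006056″ = 165.13 pc; d₂ = 1/p₂ = 1/0.01595″ = 62.696 pc.
M₁ = m₁ − 5 log₁₀ d₁ + 5 = 7.80 − 11.0891 + 5 = 1.7109.
M₂ = 8.31 − 8.9862 + 5 = 4.3238.
L₁/L₂ = 10^(0.4(M₂ − M₁)) = 10^(0.4 × 2.6129) = 10^1.04516 = 11.096.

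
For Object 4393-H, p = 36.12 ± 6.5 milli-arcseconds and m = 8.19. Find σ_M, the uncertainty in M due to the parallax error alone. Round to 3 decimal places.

σ_M = 0.391 mag

M = m − 5 log₁₀ d + 5 = m + 5 log₁₀ p + 5, so ∂M/∂p = 5/(p ln 10).
σ_M = (5/ln 10) · (σ_p/p) = 2.1715 × 6.5/36.12 = 2.1715 × 0.17996 = 0.39078.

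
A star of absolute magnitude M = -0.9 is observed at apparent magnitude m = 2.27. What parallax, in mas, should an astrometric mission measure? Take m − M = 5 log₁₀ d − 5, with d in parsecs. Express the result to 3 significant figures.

23.2 mas

m − M = 2.27 − (-0.9) = 3.17.
d = 10^((m−M)/5 + 1) = 10^1.634 = 43.053 pc.
p = 1/d = 1/43.053 = 0.023227 arcsec = 23.227 mas.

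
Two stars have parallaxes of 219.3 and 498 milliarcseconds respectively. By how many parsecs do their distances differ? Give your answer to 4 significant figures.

d_A = 1/0.2193″ = 4.56 pc; d_B = 1/0.4980″ = 2.008 pc.
|d_B − d_A| = |2.008 − 4.56| = 2.552 pc.

2.552 pc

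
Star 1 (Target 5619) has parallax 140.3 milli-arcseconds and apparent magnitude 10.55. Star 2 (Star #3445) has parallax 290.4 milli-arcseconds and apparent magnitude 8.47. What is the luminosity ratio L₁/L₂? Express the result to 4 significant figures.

L₁/L₂ = 0.6308

d₁ = 1/p₁ = 1/0.1403″ = 7.1276 pc; d₂ = 1/p₂ = 1/0.2904″ = 3.4435 pc.
M₁ = m₁ − 5 log₁₀ d₁ + 5 = 10.55 − 4.2647 + 5 = 11.2853.
M₂ = 8.47 − 2.6850 + 5 = 10.7850.
L₁/L₂ = 10^(0.4(M₂ − M₁)) = 10^(0.4 × (-0.5003)) = 10^(-0.20012) = 0.63078.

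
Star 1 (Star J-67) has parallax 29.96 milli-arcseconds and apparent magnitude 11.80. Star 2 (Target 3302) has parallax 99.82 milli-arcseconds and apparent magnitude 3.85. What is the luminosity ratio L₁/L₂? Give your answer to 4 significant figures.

L₁/L₂ = 0.007334

d₁ = 1/p₁ = 1/0.02996″ = 33.378 pc; d₂ = 1/p₂ = 1/0.09982″ = 10.018 pc.
M₁ = m₁ − 5 log₁₀ d₁ + 5 = 11.80 − 7.6173 + 5 = 9.1827.
M₂ = 3.85 − 5.0039 + 5 = 3.8461.
L₁/L₂ = 10^(0.4(M₂ − M₁)) = 10^(0.4 × (-5.3366)) = 10^(-2.13464) = 0.0073343.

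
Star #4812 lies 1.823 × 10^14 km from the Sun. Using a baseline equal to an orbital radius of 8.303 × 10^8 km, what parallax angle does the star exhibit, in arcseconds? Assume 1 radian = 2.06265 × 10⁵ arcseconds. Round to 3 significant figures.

θ ≈ B/d = (8.303 × 10^8) / (1.823 × 10^14) = 4.5546 × 10^-6 rad.
In arcseconds: 4.5546 × 10^-6 × 206265 = 0.93945″.

0.939 arcsec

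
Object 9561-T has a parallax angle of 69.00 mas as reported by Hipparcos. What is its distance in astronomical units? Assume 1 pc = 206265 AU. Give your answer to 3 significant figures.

2.99 × 10^6 AU

p = 69.00 mas = 0.06900 arcsec.
d = 1/p = 1/0.06900 = 14.493 pc.
In AU: 14.493 × 206265 = 2.9894 × 10^6 AU.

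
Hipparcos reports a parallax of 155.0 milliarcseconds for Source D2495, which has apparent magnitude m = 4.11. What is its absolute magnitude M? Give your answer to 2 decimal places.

d = 1/p = 1/0.1550″ = 6.4516 pc.
m − M = 5 log₁₀(6.4516) − 5 = 4.0483 − 5 = -0.9517.
M = m − (m − M) = 4.11 − (-0.9517) = 5.06.

M = 5.06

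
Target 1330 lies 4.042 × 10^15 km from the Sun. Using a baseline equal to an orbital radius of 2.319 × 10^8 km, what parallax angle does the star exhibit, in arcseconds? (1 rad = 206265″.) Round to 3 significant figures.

θ ≈ B/d = (2.319 × 10^8) / (4.042 × 10^15) = 5.7373 × 10^-8 rad.
In arcseconds: 5.7373 × 10^-8 × 206265 = 0.011834″.

0.0118 arcsec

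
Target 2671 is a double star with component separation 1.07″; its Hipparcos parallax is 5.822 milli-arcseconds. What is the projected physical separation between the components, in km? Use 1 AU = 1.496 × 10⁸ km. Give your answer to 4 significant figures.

2.749 × 10^10 km

d = 1/p = 1/0.005822″ = 171.76 pc.
At distance d (pc), an angle of θ arcsec spans θ·d AU: s = 1.07 × 171.76 = 183.78 AU.
= 183.78 × 1.496 × 10⁸ km = 2.7493 × 10^10 km.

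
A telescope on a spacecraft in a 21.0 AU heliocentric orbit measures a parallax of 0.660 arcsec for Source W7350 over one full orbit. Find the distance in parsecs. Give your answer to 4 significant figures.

With baseline B (in AU) and parallax p (in arcsec), d = B/p parsecs.
d = 21.0 / 0.660 = 31.818 pc.

31.82 pc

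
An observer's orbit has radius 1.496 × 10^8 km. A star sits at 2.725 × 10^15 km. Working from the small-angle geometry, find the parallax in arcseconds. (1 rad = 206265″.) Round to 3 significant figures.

θ ≈ B/d = (1.496 × 10^8) / (2.725 × 10^15) = 5.4899 × 10^-8 rad.
In arcseconds: 5.4899 × 10^-8 × 206265 = 0.011324″.

0.0113 arcsec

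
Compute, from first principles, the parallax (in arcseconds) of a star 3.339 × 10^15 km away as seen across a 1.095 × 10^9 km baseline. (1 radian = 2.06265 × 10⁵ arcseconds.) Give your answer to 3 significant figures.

θ ≈ B/d = (1.095 × 10^9) / (3.339 × 10^15) = 3.2794 × 10^-7 rad.
In arcseconds: 3.2794 × 10^-7 × 206265 = 0.067643″.

0.0676 arcsec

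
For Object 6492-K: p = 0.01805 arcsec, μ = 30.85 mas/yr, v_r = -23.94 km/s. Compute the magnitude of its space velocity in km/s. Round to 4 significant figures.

25.27 km/s

d = 1/p = 1/0.01805″ = 55.402 pc.
μ = 30.85 mas/yr = 0.03085 ″/yr.
v_t = 4.740 μ d = 4.740 × 0.03085 × 55.402 = 8.1014 km/s.
v = √(v_r² + v_t²) = √((-23.94)² + 8.1014²) = √638.756 = 25.274 km/s.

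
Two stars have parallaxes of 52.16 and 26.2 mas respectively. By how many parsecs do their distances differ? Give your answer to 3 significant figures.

d_A = 1/0.05216″ = 19.172 pc; d_B = 1/0.02620″ = 38.168 pc.
|d_B − d_A| = |38.168 − 19.172| = 18.996 pc.

19.0 pc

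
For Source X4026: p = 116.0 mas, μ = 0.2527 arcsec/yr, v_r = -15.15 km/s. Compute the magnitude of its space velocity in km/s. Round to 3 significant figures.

d = 1/p = 1/0.1160″ = 8.6207 pc.
v_t = 4.740 μ d = 4.740 × 0.2527 × 8.6207 = 10.326 km/s.
v = √(v_r² + v_t²) = √((-15.15)² + 10.326²) = √336.149 = 18.334 km/s.

18.3 km/s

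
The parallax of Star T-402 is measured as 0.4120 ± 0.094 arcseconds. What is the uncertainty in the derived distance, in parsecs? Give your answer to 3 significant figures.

0.554 pc

d = 1/p, so σ_d = σ_p / p².
σ_d = 0.0940 / (0.4120)² = 0.0940 / 0.16974 = 0.55379 pc.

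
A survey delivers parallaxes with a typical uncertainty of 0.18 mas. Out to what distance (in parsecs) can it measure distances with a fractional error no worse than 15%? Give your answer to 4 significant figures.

833.3 pc

σ_d/d = σ_p/p, so the condition is σ_p/p ≤ 0.15, i.e. p ≥ σ_p/0.15.
p_min = 0.18/0.15 = 1.2 mas = 0.0012 arcsec.
d_max = 1/p_min = 1/0.0012 = 833.33 pc.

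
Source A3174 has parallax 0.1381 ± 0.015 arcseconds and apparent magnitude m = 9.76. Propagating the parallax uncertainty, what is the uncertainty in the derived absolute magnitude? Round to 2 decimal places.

M = m − 5 log₁₀ d + 5 = m + 5 log₁₀ p + 5, so ∂M/∂p = 5/(p ln 10).
σ_M = (5/ln 10) · (σ_p/p) = 2.1715 × 0.015/0.1381 = 2.1715 × 0.10862 = 0.23587.

σ_M = 0.24 mag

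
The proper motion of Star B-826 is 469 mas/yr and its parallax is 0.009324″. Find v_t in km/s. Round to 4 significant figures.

238.4 km/s

d = 1/p = 1/0.009324″ = 107.25 pc.
μ = 469 mas/yr = 0.469 ″/yr.
v_t = 4.74 × μ × d = 4.74 × 0.469 × 107.25 = 238.42 km/s.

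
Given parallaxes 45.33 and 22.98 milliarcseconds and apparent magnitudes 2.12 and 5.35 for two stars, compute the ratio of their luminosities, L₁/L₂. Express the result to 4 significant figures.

d₁ = 1/p₁ = 1/0.04533″ = 22.06 pc; d₂ = 1/p₂ = 1/0.02298″ = 43.516 pc.
M₁ = m₁ − 5 log₁₀ d₁ + 5 = 2.12 − 6.7180 + 5 = 0.4020.
M₂ = 5.35 − 8.1932 + 5 = 2.1568.
L₁/L₂ = 10^(0.4(M₂ − M₁)) = 10^(0.4 × 1.7548) = 10^0.70192 = 5.0341.

L₁/L₂ = 5.034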